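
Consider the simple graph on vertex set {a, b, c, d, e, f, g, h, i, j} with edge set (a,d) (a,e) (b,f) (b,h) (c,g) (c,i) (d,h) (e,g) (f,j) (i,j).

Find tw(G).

A width-2 tree decomposition is:
Bags: B1 = {b, f, h}  B2 = {d, f, h}  B3 = {a, d, f}  B4 = {a, e, f}  B5 = {e, f, g}  B6 = {c, f, g}  B7 = {c, f, i}  B8 = {f, i, j}
Tree: B1–B2, B2–B3, B3–B4, B4–B5, B5–B6, B6–B7, B7–B8
Each bag holds 3 vertices, so the decomposition has width 2, which upper-bounds the treewidth. Since f–b–h–d–a–e–g–c–i–j–f is a cycle in G, G is not acyclic. Forests are exactly the graphs of treewidth ≤ 1, so tw(G) ≥ 2. Combining the bounds, tw(G) = 2.

2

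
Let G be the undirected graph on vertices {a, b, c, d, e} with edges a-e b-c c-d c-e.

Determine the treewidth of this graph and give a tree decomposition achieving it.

Every bag has size at most 2, so the width is 2 − 1 = 1 and tw(G) ≤ 1. G has an edge, so its treewidth is at least 1. Hence tw(G) = 1 exactly.

Treewidth 1.
Bags: B1 = {a, e}  B2 = {c, e}  B3 = {c, d}  B4 = {b, c}
Tree: B1–B2, B2–B3, B3–B4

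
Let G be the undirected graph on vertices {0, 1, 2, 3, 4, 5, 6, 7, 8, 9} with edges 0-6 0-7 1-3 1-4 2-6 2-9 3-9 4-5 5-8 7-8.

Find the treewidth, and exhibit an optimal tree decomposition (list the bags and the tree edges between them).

Each bag holds 3 vertices, so the decomposition has width 2, which upper-bounds the treewidth. Since 5–4–1–3–9–2–6–0–7–8–5 is a cycle in G, G is not acyclic. Forests are exactly the graphs of treewidth ≤ 1, so tw(G) ≥ 2. Hence tw(G) = 2 exactly.

Treewidth 2.
One such decomposition:
Bags: B1 = {1, 4, 5}  B2 = {1, 3, 5}  B3 = {3, 5, 9}  B4 = {2, 5, 9}  B5 = {2, 5, 6}  B6 = {0, 5, 6}  B7 = {0, 5, 7}  B8 = {5, 7, 8}
Tree: B1–B2, B2–B3, B3–B4, B4–B5, B5–B6, B6–B7, B7–B8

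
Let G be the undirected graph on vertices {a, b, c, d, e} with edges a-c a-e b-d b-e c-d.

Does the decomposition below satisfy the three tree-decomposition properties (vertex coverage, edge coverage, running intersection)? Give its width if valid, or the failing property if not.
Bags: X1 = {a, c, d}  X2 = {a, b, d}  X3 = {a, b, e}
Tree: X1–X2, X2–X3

Checking the three conditions: (i) the bags cover all of {a, b, c, d, e}; (ii) for each edge, some bag contains both endpoints; (iii) the bags containing any fixed vertex form a subtree. All hold, so the decomposition is valid with width 3 − 1 = 2.

Yes; width 2.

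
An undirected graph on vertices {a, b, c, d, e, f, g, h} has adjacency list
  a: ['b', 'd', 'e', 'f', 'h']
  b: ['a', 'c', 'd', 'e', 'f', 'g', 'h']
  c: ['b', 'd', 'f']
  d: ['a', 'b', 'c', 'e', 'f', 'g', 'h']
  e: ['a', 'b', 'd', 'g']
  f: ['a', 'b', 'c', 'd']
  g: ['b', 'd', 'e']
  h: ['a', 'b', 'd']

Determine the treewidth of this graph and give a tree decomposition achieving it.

Each bag holds 4 vertices, so the decomposition has width 3, which upper-bounds the treewidth. On the other hand G contains the 4-clique {b, d, e, g}. A clique must lie in a single bag of any decomposition, so no decomposition can have width below 3. Therefore the treewidth is 3.

Treewidth 3.
One optimal decomposition is:
Bags: B1 = {b, c, d, f}  B2 = {a, b, d, f}  B3 = {a, b, d, h}  B4 = {a, b, d, e}  B5 = {b, d, e, g}
Tree: B1–B2, B2–B3, B3–B4, B4–B5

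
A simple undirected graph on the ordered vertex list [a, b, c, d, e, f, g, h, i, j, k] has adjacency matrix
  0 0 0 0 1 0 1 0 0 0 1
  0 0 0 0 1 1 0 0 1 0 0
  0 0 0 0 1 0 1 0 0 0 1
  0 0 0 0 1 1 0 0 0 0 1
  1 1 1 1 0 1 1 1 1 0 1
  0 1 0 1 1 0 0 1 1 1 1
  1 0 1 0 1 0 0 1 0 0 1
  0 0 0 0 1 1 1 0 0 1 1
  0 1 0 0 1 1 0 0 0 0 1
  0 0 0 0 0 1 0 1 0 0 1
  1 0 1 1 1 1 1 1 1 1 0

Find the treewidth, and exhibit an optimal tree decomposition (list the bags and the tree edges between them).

Every bag has size at most 4, so the width is 4 − 1 = 3 and tw(G) ≤ 3. Conversely, {f, h, j, k} is a clique of size 4, and the vertices of any clique must share a bag in every tree decomposition; so some bag has ≥ 4 vertices and tw(G) ≥ 3. Hence tw(G) = 3 exactly.

Treewidth 3.
One such decomposition:
Bags: B1 = {e, f, h, k}  B2 = {f, h, j, k}  B3 = {e, g, h, k}  B4 = {a, e, g, k}  B5 = {e, f, i, k}  B6 = {d, e, f, k}  B7 = {c, e, g, k}  B8 = {b, e, f, i}
Tree: B1–B2, B1–B3, B3–B4, B1–B5, B5–B6, B3–B7, B5–B8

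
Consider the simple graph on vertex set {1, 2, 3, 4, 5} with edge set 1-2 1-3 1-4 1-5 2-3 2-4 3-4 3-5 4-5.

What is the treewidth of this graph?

A width-3 tree decomposition is:
Bags: B1 = {1, 2, 3, 4}  B2 = {1, 3, 4, 5}
Tree: B1–B2
Every bag has size at most 4, so the width is 4 − 1 = 3 and tw(G) ≤ 3. On the other hand G contains the 4-clique {1, 2, 3, 4}. A clique must lie in a single bag of any decomposition, so no decomposition can have width below 3. Therefore the treewidth is 3.

3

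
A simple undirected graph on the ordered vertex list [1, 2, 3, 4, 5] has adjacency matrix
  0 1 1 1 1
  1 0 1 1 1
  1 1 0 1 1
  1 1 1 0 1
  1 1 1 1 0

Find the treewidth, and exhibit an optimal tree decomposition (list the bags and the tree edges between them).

Treewidth 4.
One such decomposition:
Bags: B1 = {1, 2, 3, 4, 5}
Tree: (single bag)

With just one bag of size 5, the width is 5 − 1 = 4, so tw(G) ≤ 4. Conversely, {1, 2, 3, 4, 5} is a clique of size 5, and the vertices of any clique must share a bag in every tree decomposition; so some bag has ≥ 5 vertices and tw(G) ≥ 4. Combining the bounds, tw(G) = 4.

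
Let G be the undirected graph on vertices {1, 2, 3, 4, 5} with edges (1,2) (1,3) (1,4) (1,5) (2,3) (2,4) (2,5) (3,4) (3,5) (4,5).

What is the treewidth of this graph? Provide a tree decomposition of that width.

Treewidth 4.
One optimal decomposition is:
Bags: B1 = {1, 2, 3, 4, 5}
Tree: (single bag)

With just one bag of size 5, the width is 5 − 1 = 4, so tw(G) ≤ 4. Conversely, {1, 2, 3, 4, 5} is a clique of size 5, and the vertices of any clique must share a bag in every tree decomposition; so some bag has ≥ 5 vertices and tw(G) ≥ 4. The upper and lower bounds meet at 4, so that is the treewidth.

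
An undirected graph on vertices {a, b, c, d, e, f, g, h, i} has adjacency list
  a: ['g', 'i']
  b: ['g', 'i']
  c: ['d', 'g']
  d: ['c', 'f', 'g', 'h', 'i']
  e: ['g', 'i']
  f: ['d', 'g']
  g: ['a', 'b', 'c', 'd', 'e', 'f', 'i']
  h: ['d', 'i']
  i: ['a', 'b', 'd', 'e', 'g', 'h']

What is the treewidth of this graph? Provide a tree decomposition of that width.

Treewidth 2.
One optimal decomposition is:
Bags: B1 = {b, g, i}  B2 = {d, g, i}  B3 = {c, d, g}  B4 = {d, h, i}  B5 = {e, g, i}  B6 = {a, g, i}  B7 = {d, f, g}
Tree: B1–B2, B2–B3, B2–B4, B1–B5, B5–B6, B2–B7

Every bag has size at most 3, so the width is 3 − 1 = 2 and tw(G) ≤ 2. Conversely, {c, d, g} is a clique of size 3, and the vertices of any clique must share a bag in every tree decomposition; so some bag has ≥ 3 vertices and tw(G) ≥ 2. Therefore the treewidth is 2.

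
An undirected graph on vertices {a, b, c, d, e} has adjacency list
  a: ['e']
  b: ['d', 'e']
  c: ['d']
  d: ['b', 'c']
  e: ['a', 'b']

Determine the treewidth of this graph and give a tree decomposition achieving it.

The largest bag has 2 vertices, giving width 1; this decomposition certifies tw(G) ≤ 1. G has an edge, so its treewidth is at least 1. Therefore the treewidth is 1.

Treewidth 1.
Bags: B1 = {b, d}  B2 = {b, e}  B3 = {a, e}  B4 = {c, d}
Tree: B1–B2, B2–B3, B1–B4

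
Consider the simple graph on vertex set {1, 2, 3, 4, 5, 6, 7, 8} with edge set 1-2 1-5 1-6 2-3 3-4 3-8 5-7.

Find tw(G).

1

A width-1 tree decomposition is:
Bags: B1 = {2, 3}  B2 = {1, 2}  B3 = {1, 5}  B4 = {1, 6}  B5 = {3, 4}  B6 = {5, 7}  B7 = {3, 8}
Tree: B1–B2, B2–B3, B2–B4, B1–B5, B3–B6, B1–B7
Each bag holds 2 vertices, so the decomposition has width 1, which upper-bounds the treewidth. Any graph with an edge has treewidth ≥ 1, and G has the edge 3–2. Combining the bounds, tw(G) = 1.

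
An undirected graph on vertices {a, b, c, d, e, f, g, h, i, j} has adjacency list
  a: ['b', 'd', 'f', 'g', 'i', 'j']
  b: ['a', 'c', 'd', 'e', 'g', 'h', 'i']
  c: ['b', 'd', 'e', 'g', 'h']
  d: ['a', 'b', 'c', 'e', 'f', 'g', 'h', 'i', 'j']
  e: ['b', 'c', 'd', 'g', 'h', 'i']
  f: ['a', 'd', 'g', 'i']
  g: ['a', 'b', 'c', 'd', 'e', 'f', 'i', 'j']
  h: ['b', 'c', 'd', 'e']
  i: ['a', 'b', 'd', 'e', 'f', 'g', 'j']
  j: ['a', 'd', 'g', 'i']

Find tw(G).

4

A width-4 tree decomposition is:
Bags: B1 = {b, d, e, g, i}  B2 = {b, c, d, e, g}  B3 = {a, b, d, g, i}  B4 = {a, d, f, g, i}  B5 = {a, d, g, i, j}  B6 = {b, c, d, e, h}
Tree: B1–B2, B1–B3, B3–B4, B4–B5, B2–B6
Every bag has size at most 5, so the width is 5 − 1 = 4 and tw(G) ≤ 4. For the lower bound, the 5 vertices {b, c, d, e, g} are pairwise adjacent, and any tree decomposition puts a clique entirely inside one bag — forcing width ≥ 4. Therefore the treewidth is 4.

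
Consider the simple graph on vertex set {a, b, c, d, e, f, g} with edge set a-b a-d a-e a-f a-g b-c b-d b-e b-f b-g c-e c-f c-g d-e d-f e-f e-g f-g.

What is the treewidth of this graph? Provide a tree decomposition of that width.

Treewidth 4.
One such decomposition:
Bags: B1 = {a, b, d, e, f}  B2 = {a, b, e, f, g}  B3 = {b, c, e, f, g}
Tree: B1–B2, B2–B3

The largest bag has 5 vertices, giving width 4; this decomposition certifies tw(G) ≤ 4. On the other hand G contains the 5-clique {b, c, e, f, g}. A clique must lie in a single bag of any decomposition, so no decomposition can have width below 4. The upper and lower bounds meet at 4, so that is the treewidth.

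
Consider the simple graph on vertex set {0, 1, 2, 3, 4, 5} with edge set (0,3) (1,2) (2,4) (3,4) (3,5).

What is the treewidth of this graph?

A width-1 tree decomposition is:
Bags: B1 = {2, 4}  B2 = {3, 4}  B3 = {0, 3}  B4 = {1, 2}  B5 = {3, 5}
Tree: B1–B2, B2–B3, B1–B4, B2–B5
Every bag has size at most 2, so the width is 2 − 1 = 1 and tw(G) ≤ 1. Any graph with an edge has treewidth ≥ 1, and G has the edge 2–4. Hence tw(G) = 1 exactly.

1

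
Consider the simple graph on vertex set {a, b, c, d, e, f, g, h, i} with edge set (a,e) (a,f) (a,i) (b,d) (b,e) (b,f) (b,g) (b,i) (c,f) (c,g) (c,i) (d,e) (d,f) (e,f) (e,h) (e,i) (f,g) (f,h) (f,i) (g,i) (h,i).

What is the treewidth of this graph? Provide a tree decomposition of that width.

Each bag holds 4 vertices, so the decomposition has width 3, which upper-bounds the treewidth. For the lower bound, the 4 vertices {b, d, e, f} are pairwise adjacent, and any tree decomposition puts a clique entirely inside one bag — forcing width ≥ 3. Therefore the treewidth is 3.

Treewidth 3.
Bags: B1 = {b, e, f, i}  B2 = {b, d, e, f}  B3 = {b, f, g, i}  B4 = {c, f, g, i}  B5 = {a, e, f, i}  B6 = {e, f, h, i}
Tree: B1–B2, B1–B3, B3–B4, B1–B5, B5–B6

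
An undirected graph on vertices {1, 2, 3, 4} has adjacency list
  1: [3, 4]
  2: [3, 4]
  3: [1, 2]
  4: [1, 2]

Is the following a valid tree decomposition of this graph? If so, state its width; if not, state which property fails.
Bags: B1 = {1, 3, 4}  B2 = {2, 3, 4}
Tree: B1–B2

Yes; width 2.

Checking the three conditions: (i) the bags cover all of {1, 2, 3, 4}; (ii) for each edge, some bag contains both endpoints; (iii) the bags containing any fixed vertex form a subtree. All hold, so the decomposition is valid with width 3 − 1 = 2.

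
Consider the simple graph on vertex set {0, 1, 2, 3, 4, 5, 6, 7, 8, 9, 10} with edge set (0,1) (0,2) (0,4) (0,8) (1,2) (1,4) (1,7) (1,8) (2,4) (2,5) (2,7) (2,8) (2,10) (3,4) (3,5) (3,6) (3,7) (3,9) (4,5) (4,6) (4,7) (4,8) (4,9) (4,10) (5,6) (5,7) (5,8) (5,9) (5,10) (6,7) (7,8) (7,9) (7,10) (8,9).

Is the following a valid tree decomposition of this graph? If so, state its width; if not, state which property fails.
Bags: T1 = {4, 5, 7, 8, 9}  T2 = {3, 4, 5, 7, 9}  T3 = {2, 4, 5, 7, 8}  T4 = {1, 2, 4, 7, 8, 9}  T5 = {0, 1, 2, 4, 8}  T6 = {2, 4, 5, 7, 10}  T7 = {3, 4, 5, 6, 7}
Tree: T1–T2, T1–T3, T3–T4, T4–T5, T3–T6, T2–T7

A tree decomposition must satisfy three properties: every vertex lies in some bag; for every edge, both endpoints lie together in some bag; and for every vertex, the bags containing it form a connected subtree. Here bags containing vertex 9 are not connected in the tree, so the decomposition is invalid.

No — bags containing vertex 9 are not connected in the tree.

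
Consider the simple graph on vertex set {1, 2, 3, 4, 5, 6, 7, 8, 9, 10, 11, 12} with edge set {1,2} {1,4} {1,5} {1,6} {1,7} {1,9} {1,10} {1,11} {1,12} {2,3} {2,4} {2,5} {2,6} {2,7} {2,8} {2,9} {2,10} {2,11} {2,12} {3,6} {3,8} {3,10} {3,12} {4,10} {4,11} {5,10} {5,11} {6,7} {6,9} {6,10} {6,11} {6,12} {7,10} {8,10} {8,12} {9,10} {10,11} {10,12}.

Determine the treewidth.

A width-4 tree decomposition is:
Bags: B1 = {1, 2, 4, 10, 11}  B2 = {1, 2, 6, 10, 11}  B3 = {1, 2, 6, 10, 12}  B4 = {2, 3, 6, 10, 12}  B5 = {2, 3, 8, 10, 12}  B6 = {1, 2, 6, 9, 10}  B7 = {1, 2, 5, 10, 11}  B8 = {1, 2, 6, 7, 10}
Tree: B1–B2, B2–B3, B3–B4, B4–B5, B2–B6, B2–B7, B2–B8
Every bag has size at most 5, so the width is 5 − 1 = 4 and tw(G) ≤ 4. For the lower bound, the 5 vertices {2, 3, 8, 10, 12} are pairwise adjacent, and any tree decomposition puts a clique entirely inside one bag — forcing width ≥ 4. Therefore the treewidth is 4.

4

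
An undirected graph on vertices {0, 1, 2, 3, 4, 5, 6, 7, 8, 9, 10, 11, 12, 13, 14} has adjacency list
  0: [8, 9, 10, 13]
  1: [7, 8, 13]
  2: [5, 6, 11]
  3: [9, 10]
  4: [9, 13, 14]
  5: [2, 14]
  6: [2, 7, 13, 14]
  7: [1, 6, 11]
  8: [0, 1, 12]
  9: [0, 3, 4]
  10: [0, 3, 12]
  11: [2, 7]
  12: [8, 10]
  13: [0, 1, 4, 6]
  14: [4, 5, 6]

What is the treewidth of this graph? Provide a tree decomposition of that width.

Treewidth 3.
One such decomposition:
Bags: B1 = {3, 8, 10, 12}  B2 = {0, 3, 8, 10}  B3 = {0, 3, 8, 9}  B4 = {0, 1, 8, 9}  B5 = {0, 1, 9, 13}  B6 = {1, 4, 9, 13}  B7 = {1, 4, 7, 13}  B8 = {4, 6, 7, 13}  B9 = {4, 6, 7, 14}  B10 = {6, 7, 11, 14}  B11 = {2, 6, 11, 14}  B12 = {2, 5, 11, 14}
Tree: B1–B2, B2–B3, B3–B4, B4–B5, B5–B6, B6–B7, B7–B8, B8–B9, B9–B10, B10–B11, B11–B12

Every bag has size at most 4, so the width is 4 − 1 = 3 and tw(G) ≤ 3. For the lower bound: the 4 vertex sets {3,10,12}, {8}, {0}, {1,4,9,13} are disjoint, each induces a connected subgraph, and every pair is joined by at least one edge of G. Contracting each set to a single vertex therefore yields K_{4} as a minor, and since treewidth is minor-monotone, tw(G) ≥ tw(K_{4}) = 3. Therefore the treewidth is 3.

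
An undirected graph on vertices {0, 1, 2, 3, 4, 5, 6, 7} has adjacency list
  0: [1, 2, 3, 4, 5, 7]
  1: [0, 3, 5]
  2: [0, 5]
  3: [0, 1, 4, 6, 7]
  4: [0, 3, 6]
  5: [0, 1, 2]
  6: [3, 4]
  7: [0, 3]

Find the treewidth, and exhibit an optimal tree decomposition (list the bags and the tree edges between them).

Treewidth 2.
One optimal decomposition is:
Bags: B1 = {0, 1, 3}  B2 = {0, 1, 5}  B3 = {0, 3, 7}  B4 = {0, 3, 4}  B5 = {3, 4, 6}  B6 = {0, 2, 5}
Tree: B1–B2, B1–B3, B3–B4, B4–B5, B2–B6

Every bag has size at most 3, so the width is 3 − 1 = 2 and tw(G) ≤ 2. Conversely, {0, 2, 5} is a clique of size 3, and the vertices of any clique must share a bag in every tree decomposition; so some bag has ≥ 3 vertices and tw(G) ≥ 2. Combining the bounds, tw(G) = 2.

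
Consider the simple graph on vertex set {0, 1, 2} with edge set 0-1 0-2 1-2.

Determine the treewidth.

2

A width-2 tree decomposition is:
Bags: B1 = {0, 1, 2}
Tree: (single bag)
A single bag containing all 3 vertices is trivially a valid decomposition of width 2. On the other hand G contains the 3-clique {0, 1, 2}. A clique must lie in a single bag of any decomposition, so no decomposition can have width below 2. Combining the bounds, tw(G) = 2.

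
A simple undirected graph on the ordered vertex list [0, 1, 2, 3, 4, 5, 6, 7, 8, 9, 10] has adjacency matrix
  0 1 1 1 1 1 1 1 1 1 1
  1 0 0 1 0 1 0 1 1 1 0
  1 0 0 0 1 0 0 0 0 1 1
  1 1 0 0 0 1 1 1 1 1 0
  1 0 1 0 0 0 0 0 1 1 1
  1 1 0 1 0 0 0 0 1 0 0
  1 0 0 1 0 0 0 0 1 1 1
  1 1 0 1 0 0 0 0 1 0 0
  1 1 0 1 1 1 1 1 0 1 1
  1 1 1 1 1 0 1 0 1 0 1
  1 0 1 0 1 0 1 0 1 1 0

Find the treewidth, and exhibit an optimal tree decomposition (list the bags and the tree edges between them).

Treewidth 4.
One such decomposition:
Bags: B1 = {0, 3, 6, 8, 9}  B2 = {0, 1, 3, 8, 9}  B3 = {0, 1, 3, 7, 8}  B4 = {0, 1, 3, 5, 8}  B5 = {0, 6, 8, 9, 10}  B6 = {0, 4, 8, 9, 10}  B7 = {0, 2, 4, 9, 10}
Tree: B1–B2, B2–B3, B2–B4, B1–B5, B5–B6, B6–B7

Each bag holds 5 vertices, so the decomposition has width 4, which upper-bounds the treewidth. Conversely, {0, 4, 8, 9, 10} is a clique of size 5, and the vertices of any clique must share a bag in every tree decomposition; so some bag has ≥ 5 vertices and tw(G) ≥ 4. Therefore the treewidth is 4.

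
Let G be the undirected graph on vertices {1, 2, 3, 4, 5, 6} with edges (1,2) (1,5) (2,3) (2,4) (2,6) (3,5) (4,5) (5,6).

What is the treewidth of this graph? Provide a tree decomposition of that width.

Every bag has size at most 3, so the width is 3 − 1 = 2 and tw(G) ≤ 2. The edges 3–2–4–5–3 form a cycle, so G is not a tree and its treewidth is at least 2. The upper and lower bounds meet at 2, so that is the treewidth.

Treewidth 2.
Bags: B1 = {2, 3, 5}  B2 = {2, 4, 5}  B3 = {2, 5, 6}  B4 = {1, 2, 5}
Tree: B1–B2, B2–B3, B3–B4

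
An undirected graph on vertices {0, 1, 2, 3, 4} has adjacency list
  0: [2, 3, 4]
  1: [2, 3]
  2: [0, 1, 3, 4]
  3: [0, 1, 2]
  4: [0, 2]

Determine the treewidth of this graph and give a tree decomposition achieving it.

Treewidth 2.
One such decomposition:
Bags: B1 = {0, 2, 3}  B2 = {0, 2, 4}  B3 = {1, 2, 3}
Tree: B1–B2, B1–B3

The largest bag has 3 vertices, giving width 2; this decomposition certifies tw(G) ≤ 2. On the other hand G contains the 3-clique {0, 2, 3}. A clique must lie in a single bag of any decomposition, so no decomposition can have width below 2. The upper and lower bounds meet at 2, so that is the treewidth.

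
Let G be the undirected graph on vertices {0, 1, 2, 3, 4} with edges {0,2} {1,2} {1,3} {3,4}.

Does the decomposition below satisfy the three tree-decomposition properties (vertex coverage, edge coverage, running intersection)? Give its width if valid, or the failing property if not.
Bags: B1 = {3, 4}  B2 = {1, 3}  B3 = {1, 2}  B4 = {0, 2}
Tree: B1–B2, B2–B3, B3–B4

Every vertex of G appears in some bag (union = {0, 1, 2, 3, 4}); every edge is covered by a bag; and for each vertex v the set of bags containing v is connected in the bag tree. The decomposition is therefore valid. The largest bag has 2 vertices, so the width is 1.

Yes; width 1.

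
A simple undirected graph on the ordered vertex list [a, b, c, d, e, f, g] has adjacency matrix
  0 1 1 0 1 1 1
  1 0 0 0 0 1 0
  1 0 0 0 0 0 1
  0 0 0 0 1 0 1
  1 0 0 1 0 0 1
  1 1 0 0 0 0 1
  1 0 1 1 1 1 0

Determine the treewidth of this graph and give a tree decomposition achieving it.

Treewidth 2.
One such decomposition:
Bags: B1 = {a, c, g}  B2 = {a, f, g}  B3 = {a, e, g}  B4 = {a, b, f}  B5 = {d, e, g}
Tree: B1–B2, B2–B3, B2–B4, B3–B5

Each bag holds 3 vertices, so the decomposition has width 2, which upper-bounds the treewidth. Conversely, {d, e, g} is a clique of size 3, and the vertices of any clique must share a bag in every tree decomposition; so some bag has ≥ 3 vertices and tw(G) ≥ 2. Hence tw(G) = 2 exactly.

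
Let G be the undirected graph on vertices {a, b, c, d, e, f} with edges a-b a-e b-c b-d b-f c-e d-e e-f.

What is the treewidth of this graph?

2

A width-2 tree decomposition is:
Bags: B1 = {a, b, e}  B2 = {b, e, f}  B3 = {b, c, e}  B4 = {b, d, e}
Tree: B1–B2, B2–B3, B3–B4
Every bag has size at most 3, so the width is 3 − 1 = 2 and tw(G) ≤ 2. Since b–a–e–f–b is a cycle in G, G is not acyclic. Forests are exactly the graphs of treewidth ≤ 1, so tw(G) ≥ 2. Hence tw(G) = 2 exactly.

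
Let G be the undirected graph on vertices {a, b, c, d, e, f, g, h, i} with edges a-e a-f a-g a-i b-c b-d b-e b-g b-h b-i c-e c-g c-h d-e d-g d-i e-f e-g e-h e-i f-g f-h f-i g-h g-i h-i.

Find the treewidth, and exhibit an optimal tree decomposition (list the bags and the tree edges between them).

Treewidth 4.
One optimal decomposition is:
Bags: B1 = {b, e, g, h, i}  B2 = {e, f, g, h, i}  B3 = {b, c, e, g, h}  B4 = {b, d, e, g, i}  B5 = {a, e, f, g, i}
Tree: B1–B2, B1–B3, B1–B4, B2–B5

Each bag holds 5 vertices, so the decomposition has width 4, which upper-bounds the treewidth. For the lower bound, the 5 vertices {b, c, e, g, h} are pairwise adjacent, and any tree decomposition puts a clique entirely inside one bag — forcing width ≥ 4. Combining the bounds, tw(G) = 4.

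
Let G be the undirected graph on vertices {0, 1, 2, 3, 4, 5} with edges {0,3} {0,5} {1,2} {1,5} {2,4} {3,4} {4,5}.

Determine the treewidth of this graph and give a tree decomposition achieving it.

Treewidth 2.
One optimal decomposition is:
Bags: B1 = {0, 3, 4}  B2 = {0, 4, 5}  B3 = {2, 4, 5}  B4 = {1, 2, 5}
Tree: B1–B2, B2–B3, B3–B4

The largest bag has 3 vertices, giving width 2; this decomposition certifies tw(G) ≤ 2. For the lower bound, G contains the cycle 3–0–5–4–3, so G is not a forest; only forests have treewidth ≤ 1, hence tw(G) ≥ 2. Combining the bounds, tw(G) = 2.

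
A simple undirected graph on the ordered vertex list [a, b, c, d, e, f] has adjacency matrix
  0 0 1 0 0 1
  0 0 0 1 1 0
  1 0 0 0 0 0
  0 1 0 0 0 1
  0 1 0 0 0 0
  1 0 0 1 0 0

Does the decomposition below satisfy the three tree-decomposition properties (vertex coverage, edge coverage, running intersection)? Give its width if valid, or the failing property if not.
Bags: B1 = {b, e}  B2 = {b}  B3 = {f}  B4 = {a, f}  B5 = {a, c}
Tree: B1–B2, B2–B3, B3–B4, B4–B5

No — vertex d appears in no bag.

A tree decomposition must satisfy three properties: every vertex lies in some bag; for every edge, both endpoints lie together in some bag; and for every vertex, the bags containing it form a connected subtree. Here vertex d appears in no bag, so the decomposition is invalid.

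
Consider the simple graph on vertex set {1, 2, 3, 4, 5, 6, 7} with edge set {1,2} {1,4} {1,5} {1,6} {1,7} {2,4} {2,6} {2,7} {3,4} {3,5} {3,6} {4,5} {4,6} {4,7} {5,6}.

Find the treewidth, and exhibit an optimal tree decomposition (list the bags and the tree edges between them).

Treewidth 3.
One such decomposition:
Bags: B1 = {1, 2, 4, 6}  B2 = {1, 4, 5, 6}  B3 = {1, 2, 4, 7}  B4 = {3, 4, 5, 6}
Tree: B1–B2, B1–B3, B2–B4

Each bag holds 4 vertices, so the decomposition has width 3, which upper-bounds the treewidth. For the lower bound, the 4 vertices {1, 2, 4, 6} are pairwise adjacent, and any tree decomposition puts a clique entirely inside one bag — forcing width ≥ 3. Therefore the treewidth is 3.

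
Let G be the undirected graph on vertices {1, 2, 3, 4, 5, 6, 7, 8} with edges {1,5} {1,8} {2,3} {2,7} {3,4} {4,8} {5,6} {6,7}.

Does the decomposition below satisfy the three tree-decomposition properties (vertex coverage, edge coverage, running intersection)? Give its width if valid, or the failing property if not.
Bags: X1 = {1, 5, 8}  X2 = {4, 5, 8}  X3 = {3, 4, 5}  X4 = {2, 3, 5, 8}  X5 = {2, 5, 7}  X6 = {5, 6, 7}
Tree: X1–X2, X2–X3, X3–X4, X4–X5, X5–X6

No — bags containing vertex 8 are not connected in the tree.

A tree decomposition must satisfy three properties: every vertex lies in some bag; for every edge, both endpoints lie together in some bag; and for every vertex, the bags containing it form a connected subtree. Here bags containing vertex 8 are not connected in the tree, so the decomposition is invalid.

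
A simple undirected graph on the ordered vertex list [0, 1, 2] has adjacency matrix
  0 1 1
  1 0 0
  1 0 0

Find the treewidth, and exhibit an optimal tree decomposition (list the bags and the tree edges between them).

Every bag has size at most 2, so the width is 2 − 1 = 1 and tw(G) ≤ 1. Since G has at least one edge (e.g. 0–2), it is not an edgeless graph, so tw(G) ≥ 1. Hence tw(G) = 1 exactly.

Treewidth 1.
One such decomposition:
Bags: B1 = {0, 2}  B2 = {0, 1}
Tree: B1–B2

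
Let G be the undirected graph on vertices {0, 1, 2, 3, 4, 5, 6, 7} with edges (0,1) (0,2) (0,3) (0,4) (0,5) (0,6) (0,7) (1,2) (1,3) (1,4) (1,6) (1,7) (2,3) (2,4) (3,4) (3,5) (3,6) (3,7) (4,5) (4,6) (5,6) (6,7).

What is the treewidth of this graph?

A width-4 tree decomposition is:
Bags: B1 = {0, 1, 3, 4, 6}  B2 = {0, 3, 4, 5, 6}  B3 = {0, 1, 3, 6, 7}  B4 = {0, 1, 2, 3, 4}
Tree: B1–B2, B1–B3, B1–B4
The largest bag has 5 vertices, giving width 4; this decomposition certifies tw(G) ≤ 4. For the lower bound, the 5 vertices {0, 1, 2, 3, 4} are pairwise adjacent, and any tree decomposition puts a clique entirely inside one bag — forcing width ≥ 4. The upper and lower bounds meet at 4, so that is the treewidth.

4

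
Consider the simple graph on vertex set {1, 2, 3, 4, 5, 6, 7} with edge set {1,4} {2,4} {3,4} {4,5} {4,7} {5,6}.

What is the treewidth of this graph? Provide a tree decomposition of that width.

Treewidth 1.
Bags: B1 = {5, 6}  B2 = {4, 5}  B3 = {3, 4}  B4 = {2, 4}  B5 = {1, 4}  B6 = {4, 7}
Tree: B1–B2, B2–B3, B2–B4, B3–B5, B2–B6

Each bag holds 2 vertices, so the decomposition has width 1, which upper-bounds the treewidth. G has an edge, so its treewidth is at least 1. Combining the bounds, tw(G) = 1.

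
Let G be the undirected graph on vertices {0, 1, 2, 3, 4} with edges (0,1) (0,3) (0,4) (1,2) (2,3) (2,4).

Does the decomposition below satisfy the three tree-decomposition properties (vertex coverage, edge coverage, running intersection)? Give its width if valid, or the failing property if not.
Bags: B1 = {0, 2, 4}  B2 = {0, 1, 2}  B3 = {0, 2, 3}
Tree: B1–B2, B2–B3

Yes; width 2.

Checking the three conditions: (i) the bags cover all of {0, 1, 2, 3, 4}; (ii) for each edge, some bag contains both endpoints; (iii) the bags containing any fixed vertex form a subtree. All hold, so the decomposition is valid with width 3 − 1 = 2.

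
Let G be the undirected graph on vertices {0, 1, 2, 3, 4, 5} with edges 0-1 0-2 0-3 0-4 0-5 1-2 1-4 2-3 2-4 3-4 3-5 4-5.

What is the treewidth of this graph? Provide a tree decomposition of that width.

The largest bag has 4 vertices, giving width 3; this decomposition certifies tw(G) ≤ 3. For the lower bound, the 4 vertices {0, 1, 2, 4} are pairwise adjacent, and any tree decomposition puts a clique entirely inside one bag — forcing width ≥ 3. The upper and lower bounds meet at 3, so that is the treewidth.

Treewidth 3.
Bags: B1 = {0, 3, 4, 5}  B2 = {0, 2, 3, 4}  B3 = {0, 1, 2, 4}
Tree: B1–B2, B2–B3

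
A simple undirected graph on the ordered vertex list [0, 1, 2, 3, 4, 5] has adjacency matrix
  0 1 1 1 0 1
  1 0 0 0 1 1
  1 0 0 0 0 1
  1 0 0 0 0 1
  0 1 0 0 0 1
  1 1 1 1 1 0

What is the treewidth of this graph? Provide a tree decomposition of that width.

Every bag has size at most 3, so the width is 3 − 1 = 2 and tw(G) ≤ 2. Conversely, {0, 1, 5} is a clique of size 3, and the vertices of any clique must share a bag in every tree decomposition; so some bag has ≥ 3 vertices and tw(G) ≥ 2. Therefore the treewidth is 2.

Treewidth 2.
One optimal decomposition is:
Bags: B1 = {0, 2, 5}  B2 = {0, 1, 5}  B3 = {1, 4, 5}  B4 = {0, 3, 5}
Tree: B1–B2, B2–B3, B1–B4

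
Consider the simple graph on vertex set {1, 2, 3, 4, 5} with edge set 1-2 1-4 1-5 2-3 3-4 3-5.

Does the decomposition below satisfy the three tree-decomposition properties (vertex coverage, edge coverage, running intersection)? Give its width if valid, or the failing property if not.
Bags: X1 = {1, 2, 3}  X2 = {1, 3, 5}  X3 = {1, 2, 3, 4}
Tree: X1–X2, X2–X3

A tree decomposition must satisfy three properties: every vertex lies in some bag; for every edge, both endpoints lie together in some bag; and for every vertex, the bags containing it form a connected subtree. Here bags containing vertex 2 are not connected in the tree, so the decomposition is invalid.

No — bags containing vertex 2 are not connected in the tree.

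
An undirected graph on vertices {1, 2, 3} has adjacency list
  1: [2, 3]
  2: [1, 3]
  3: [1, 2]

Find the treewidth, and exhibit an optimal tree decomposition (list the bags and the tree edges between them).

Treewidth 2.
One optimal decomposition is:
Bags: B1 = {1, 2, 3}
Tree: (single bag)

A single bag containing all 3 vertices is trivially a valid decomposition of width 2. On the other hand G contains the 3-clique {1, 2, 3}. A clique must lie in a single bag of any decomposition, so no decomposition can have width below 2. Combining the bounds, tw(G) = 2.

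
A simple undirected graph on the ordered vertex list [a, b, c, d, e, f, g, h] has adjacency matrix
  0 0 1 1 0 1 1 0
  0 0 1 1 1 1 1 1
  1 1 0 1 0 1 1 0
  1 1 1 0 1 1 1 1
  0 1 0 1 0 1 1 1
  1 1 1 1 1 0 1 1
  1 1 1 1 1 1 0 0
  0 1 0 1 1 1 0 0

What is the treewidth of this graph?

4

A width-4 tree decomposition is:
Bags: B1 = {b, c, d, f, g}  B2 = {a, c, d, f, g}  B3 = {b, d, e, f, g}  B4 = {b, d, e, f, h}
Tree: B1–B2, B1–B3, B3–B4
Each bag holds 5 vertices, so the decomposition has width 4, which upper-bounds the treewidth. On the other hand G contains the 5-clique {b, d, e, f, g}. A clique must lie in a single bag of any decomposition, so no decomposition can have width below 4. Combining the bounds, tw(G) = 4.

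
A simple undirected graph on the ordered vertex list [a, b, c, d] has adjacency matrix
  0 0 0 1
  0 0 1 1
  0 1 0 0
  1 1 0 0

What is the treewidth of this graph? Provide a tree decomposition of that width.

Each bag holds 2 vertices, so the decomposition has width 1, which upper-bounds the treewidth. Any graph with an edge has treewidth ≥ 1, and G has the edge c–b. Therefore the treewidth is 1.

Treewidth 1.
Bags: B1 = {b, c}  B2 = {b, d}  B3 = {a, d}
Tree: B1–B2, B2–B3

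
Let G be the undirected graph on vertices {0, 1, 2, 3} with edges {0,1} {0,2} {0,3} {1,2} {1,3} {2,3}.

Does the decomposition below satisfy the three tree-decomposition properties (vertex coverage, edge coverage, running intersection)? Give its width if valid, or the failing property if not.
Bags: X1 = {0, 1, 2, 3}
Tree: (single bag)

Yes; width 3.

Vertex coverage: the bags together contain {0, 1, 2, 3}, the full vertex set. Edge coverage: each edge of G has both endpoints in at least one bag. Running intersection: for every vertex, the bags containing it form a connected subtree. All three properties hold, so this is a valid tree decomposition of width max|bag| − 1 = 3, and hence tw(G) ≤ 3.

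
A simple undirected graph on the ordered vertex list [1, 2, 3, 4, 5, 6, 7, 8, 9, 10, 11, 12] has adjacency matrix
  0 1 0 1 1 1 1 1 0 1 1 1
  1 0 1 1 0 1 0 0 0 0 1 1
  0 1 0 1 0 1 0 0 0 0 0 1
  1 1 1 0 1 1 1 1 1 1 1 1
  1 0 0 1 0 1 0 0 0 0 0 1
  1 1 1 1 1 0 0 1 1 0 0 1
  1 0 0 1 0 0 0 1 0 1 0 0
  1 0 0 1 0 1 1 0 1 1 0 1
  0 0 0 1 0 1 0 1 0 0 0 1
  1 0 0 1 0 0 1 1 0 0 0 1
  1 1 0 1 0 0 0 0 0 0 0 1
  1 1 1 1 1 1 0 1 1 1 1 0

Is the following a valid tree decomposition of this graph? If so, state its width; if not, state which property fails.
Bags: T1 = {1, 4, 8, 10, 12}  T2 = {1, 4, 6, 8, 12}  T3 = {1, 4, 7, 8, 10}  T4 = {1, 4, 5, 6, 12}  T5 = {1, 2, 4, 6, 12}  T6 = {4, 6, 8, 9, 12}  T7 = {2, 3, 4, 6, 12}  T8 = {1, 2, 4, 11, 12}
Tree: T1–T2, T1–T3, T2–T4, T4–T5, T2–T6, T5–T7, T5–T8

Yes; width 4.

Checking the three conditions: (i) the bags cover all of {1, 2, 3, 4, 5, 6, 7, 8, 9, 10, 11, 12}; (ii) for each edge, some bag contains both endpoints; (iii) the bags containing any fixed vertex form a subtree. All hold, so the decomposition is valid with width 5 − 1 = 4.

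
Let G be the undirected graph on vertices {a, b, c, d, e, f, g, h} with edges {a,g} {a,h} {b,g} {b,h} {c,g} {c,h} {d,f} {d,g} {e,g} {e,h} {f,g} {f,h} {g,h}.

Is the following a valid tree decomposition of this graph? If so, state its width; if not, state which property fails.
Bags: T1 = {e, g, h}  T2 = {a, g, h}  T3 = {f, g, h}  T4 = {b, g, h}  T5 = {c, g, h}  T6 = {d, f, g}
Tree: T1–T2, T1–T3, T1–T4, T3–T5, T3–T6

Vertex coverage: the bags together contain {a, b, c, d, e, f, g, h}, the full vertex set. Edge coverage: each edge of G has both endpoints in at least one bag. Running intersection: for every vertex, the bags containing it form a connected subtree. All three properties hold, so this is a valid tree decomposition of width max|bag| − 1 = 2, and hence tw(G) ≤ 2.

Yes; width 2.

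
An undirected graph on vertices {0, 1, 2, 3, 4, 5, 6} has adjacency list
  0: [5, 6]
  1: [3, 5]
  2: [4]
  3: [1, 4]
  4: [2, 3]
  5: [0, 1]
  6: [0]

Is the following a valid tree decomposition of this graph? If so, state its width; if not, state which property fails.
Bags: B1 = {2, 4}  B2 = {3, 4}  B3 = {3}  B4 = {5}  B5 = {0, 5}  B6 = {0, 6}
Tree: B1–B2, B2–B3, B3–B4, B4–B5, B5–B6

A tree decomposition must satisfy three properties: every vertex lies in some bag; for every edge, both endpoints lie together in some bag; and for every vertex, the bags containing it form a connected subtree. Here vertex 1 appears in no bag, so the decomposition is invalid.

No — vertex 1 appears in no bag.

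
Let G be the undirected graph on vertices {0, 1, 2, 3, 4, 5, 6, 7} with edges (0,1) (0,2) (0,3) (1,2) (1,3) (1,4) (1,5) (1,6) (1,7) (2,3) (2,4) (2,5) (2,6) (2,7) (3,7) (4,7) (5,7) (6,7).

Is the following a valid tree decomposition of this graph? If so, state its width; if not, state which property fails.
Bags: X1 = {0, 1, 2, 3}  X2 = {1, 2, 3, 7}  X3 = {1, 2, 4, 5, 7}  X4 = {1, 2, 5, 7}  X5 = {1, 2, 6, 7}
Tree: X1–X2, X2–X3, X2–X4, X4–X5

A tree decomposition must satisfy three properties: every vertex lies in some bag; for every edge, both endpoints lie together in some bag; and for every vertex, the bags containing it form a connected subtree. Here bags containing vertex 5 are not connected in the tree, so the decomposition is invalid.

No — bags containing vertex 5 are not connected in the tree.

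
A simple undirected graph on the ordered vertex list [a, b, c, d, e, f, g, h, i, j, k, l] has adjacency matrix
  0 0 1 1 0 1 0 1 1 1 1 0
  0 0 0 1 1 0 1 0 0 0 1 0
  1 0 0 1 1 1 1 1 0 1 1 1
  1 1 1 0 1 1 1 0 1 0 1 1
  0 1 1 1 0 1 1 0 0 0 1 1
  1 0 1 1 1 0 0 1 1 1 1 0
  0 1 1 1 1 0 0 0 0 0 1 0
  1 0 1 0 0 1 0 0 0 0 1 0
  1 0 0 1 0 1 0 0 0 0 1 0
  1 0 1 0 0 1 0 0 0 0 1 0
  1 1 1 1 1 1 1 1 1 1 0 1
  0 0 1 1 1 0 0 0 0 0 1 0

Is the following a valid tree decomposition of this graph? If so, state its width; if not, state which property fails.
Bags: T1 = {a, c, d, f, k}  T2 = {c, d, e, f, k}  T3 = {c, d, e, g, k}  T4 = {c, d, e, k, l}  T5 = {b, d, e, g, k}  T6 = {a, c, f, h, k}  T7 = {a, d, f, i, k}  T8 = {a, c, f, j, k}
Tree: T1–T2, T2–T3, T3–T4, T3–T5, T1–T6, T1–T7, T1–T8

Yes; width 4.

Every vertex of G appears in some bag (union = {a, b, c, d, e, f, g, h, i, j, k, l}); every edge is covered by a bag; and for each vertex v the set of bags containing v is connected in the bag tree. The decomposition is therefore valid. The largest bag has 5 vertices, so the width is 4.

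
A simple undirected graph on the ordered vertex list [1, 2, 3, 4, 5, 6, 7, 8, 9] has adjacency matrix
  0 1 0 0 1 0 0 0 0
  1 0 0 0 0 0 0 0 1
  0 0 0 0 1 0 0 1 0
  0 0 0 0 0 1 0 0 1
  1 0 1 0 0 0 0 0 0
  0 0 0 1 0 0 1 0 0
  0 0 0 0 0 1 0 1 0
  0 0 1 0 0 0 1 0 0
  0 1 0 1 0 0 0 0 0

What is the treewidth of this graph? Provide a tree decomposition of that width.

Every bag has size at most 3, so the width is 3 − 1 = 2 and tw(G) ≤ 2. Since 6–7–8–3–5–1–2–9–4–6 is a cycle in G, G is not acyclic. Forests are exactly the graphs of treewidth ≤ 1, so tw(G) ≥ 2. The upper and lower bounds meet at 2, so that is the treewidth.

Treewidth 2.
One optimal decomposition is:
Bags: B1 = {6, 7, 8}  B2 = {3, 6, 8}  B3 = {3, 5, 6}  B4 = {1, 5, 6}  B5 = {1, 2, 6}  B6 = {2, 6, 9}  B7 = {4, 6, 9}
Tree: B1–B2, B2–B3, B3–B4, B4–B5, B5–B6, B6–B7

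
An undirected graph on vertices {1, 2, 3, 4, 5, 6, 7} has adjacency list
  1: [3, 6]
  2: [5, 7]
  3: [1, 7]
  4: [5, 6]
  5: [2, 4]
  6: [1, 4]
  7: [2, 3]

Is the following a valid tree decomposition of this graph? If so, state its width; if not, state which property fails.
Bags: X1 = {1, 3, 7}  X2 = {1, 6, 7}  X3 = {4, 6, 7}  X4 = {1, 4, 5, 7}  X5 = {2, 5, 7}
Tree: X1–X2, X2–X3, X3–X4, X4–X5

A tree decomposition must satisfy three properties: every vertex lies in some bag; for every edge, both endpoints lie together in some bag; and for every vertex, the bags containing it form a connected subtree. Here bags containing vertex 1 are not connected in the tree, so the decomposition is invalid.

No — bags containing vertex 1 are not connected in the tree.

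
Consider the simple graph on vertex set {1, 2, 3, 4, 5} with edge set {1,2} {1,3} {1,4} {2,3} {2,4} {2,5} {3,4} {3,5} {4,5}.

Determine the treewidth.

A width-3 tree decomposition is:
Bags: B1 = {2, 3, 4, 5}  B2 = {1, 2, 3, 4}
Tree: B1–B2
Each bag holds 4 vertices, so the decomposition has width 3, which upper-bounds the treewidth. Conversely, {1, 2, 3, 4} is a clique of size 4, and the vertices of any clique must share a bag in every tree decomposition; so some bag has ≥ 4 vertices and tw(G) ≥ 3. The upper and lower bounds meet at 3, so that is the treewidth.

3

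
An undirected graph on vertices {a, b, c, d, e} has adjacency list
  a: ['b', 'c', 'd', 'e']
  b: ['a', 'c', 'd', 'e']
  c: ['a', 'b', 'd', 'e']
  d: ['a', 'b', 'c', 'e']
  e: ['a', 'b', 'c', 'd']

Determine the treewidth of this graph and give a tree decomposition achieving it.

A single bag containing all 5 vertices is trivially a valid decomposition of width 4. For the lower bound, the 5 vertices {a, b, c, d, e} are pairwise adjacent, and any tree decomposition puts a clique entirely inside one bag — forcing width ≥ 4. Combining the bounds, tw(G) = 4.

Treewidth 4.
One optimal decomposition is:
Bags: B1 = {a, b, c, d, e}
Tree: (single bag)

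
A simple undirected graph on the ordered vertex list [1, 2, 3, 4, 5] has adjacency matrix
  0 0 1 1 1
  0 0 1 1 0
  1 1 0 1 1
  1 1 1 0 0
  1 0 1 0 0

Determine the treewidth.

2

A width-2 tree decomposition is:
Bags: B1 = {2, 3, 4}  B2 = {1, 3, 4}  B3 = {1, 3, 5}
Tree: B1–B2, B2–B3
The largest bag has 3 vertices, giving width 2; this decomposition certifies tw(G) ≤ 2. For the lower bound, the 3 vertices {1, 3, 4} are pairwise adjacent, and any tree decomposition puts a clique entirely inside one bag — forcing width ≥ 2. The upper and lower bounds meet at 2, so that is the treewidth.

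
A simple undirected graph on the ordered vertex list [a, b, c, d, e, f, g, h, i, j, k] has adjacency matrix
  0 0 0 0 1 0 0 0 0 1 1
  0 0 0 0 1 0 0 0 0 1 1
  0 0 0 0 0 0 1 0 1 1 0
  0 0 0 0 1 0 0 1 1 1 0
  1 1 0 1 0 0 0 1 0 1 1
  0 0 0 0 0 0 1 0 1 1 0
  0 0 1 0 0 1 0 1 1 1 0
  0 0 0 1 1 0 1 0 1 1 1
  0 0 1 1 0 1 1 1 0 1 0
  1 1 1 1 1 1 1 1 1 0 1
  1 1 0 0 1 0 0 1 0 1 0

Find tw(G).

A width-3 tree decomposition is:
Bags: B1 = {a, e, j, k}  B2 = {e, h, j, k}  B3 = {d, e, h, j}  B4 = {d, h, i, j}  B5 = {b, e, j, k}  B6 = {g, h, i, j}  B7 = {f, g, i, j}  B8 = {c, g, i, j}
Tree: B1–B2, B2–B3, B3–B4, B2–B5, B4–B6, B6–B7, B6–B8
Each bag holds 4 vertices, so the decomposition has width 3, which upper-bounds the treewidth. Conversely, {f, g, i, j} is a clique of size 4, and the vertices of any clique must share a bag in every tree decomposition; so some bag has ≥ 4 vertices and tw(G) ≥ 3. Hence tw(G) = 3 exactly.

3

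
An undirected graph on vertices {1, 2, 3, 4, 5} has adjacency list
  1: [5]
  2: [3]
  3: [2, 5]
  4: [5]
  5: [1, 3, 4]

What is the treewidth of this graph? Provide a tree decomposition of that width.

Every bag has size at most 2, so the width is 2 − 1 = 1 and tw(G) ≤ 1. G has an edge, so its treewidth is at least 1. Combining the bounds, tw(G) = 1.

Treewidth 1.
One such decomposition:
Bags: B1 = {1, 5}  B2 = {3, 5}  B3 = {4, 5}  B4 = {2, 3}
Tree: B1–B2, B2–B3, B2–B4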